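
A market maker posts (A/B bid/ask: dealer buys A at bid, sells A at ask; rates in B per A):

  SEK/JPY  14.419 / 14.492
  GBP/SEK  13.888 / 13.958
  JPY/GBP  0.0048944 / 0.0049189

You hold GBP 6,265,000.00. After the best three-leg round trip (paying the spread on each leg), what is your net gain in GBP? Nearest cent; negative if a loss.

Best loop GBP → JPY → SEK → GBP:
GBP 6,265,000.00 ÷ 0.0049189 (buy JPY at ask) = JPY 1,273,658,745
JPY 1,273,658,745 ÷ 14.492 (buy SEK at ask) = SEK 87,887,023.52
SEK 87,887,023.52 ÷ 13.958 (buy GBP at ask) = GBP 6,296,534.14

Net profit: GBP 31,534.14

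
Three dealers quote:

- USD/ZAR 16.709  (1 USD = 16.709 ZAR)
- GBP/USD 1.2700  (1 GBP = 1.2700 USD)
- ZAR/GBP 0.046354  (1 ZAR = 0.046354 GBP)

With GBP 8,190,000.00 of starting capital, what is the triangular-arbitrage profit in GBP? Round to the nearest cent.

Profitable loop is GBP → ZAR → USD → GBP:
GBP 8,190,000.00 ÷ 0.046354 = ZAR 176,683,781.33
ZAR 176,683,781.33 ÷ 16.709 = USD 10,574,168.49
USD 10,574,168.49 ÷ 1.2700 = GBP 8,326,116.92
Profit = GBP 8,326,116.92 − GBP 8,190,000.00

Profit: GBP 136,116.92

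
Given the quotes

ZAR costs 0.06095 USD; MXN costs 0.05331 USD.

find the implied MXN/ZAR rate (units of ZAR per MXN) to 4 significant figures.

MXN/ZAR = 0.8747

1 MXN × 0.05331 = 0.05331 USD
0.05331 USD ÷ 0.06095 = 0.874651 ZAR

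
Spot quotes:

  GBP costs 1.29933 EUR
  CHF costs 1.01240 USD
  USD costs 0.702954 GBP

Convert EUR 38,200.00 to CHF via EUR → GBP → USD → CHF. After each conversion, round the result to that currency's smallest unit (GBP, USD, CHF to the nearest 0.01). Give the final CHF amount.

EUR 38,200.00 ÷ 1.29933 = GBP 29,399.77
GBP 29,399.77 ÷ 0.702954 = USD 41,823.18
USD 41,823.18 ÷ 1.01240 = CHF 41,310.92

CHF 41,310.92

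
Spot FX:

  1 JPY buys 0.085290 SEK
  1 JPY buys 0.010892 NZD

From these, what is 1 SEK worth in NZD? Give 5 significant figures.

SEK/NZD = 0.12771

1 SEK ÷ 0.085290 = 11.7247 JPY
11.7247 JPY × 0.010892 = 0.127705 NZD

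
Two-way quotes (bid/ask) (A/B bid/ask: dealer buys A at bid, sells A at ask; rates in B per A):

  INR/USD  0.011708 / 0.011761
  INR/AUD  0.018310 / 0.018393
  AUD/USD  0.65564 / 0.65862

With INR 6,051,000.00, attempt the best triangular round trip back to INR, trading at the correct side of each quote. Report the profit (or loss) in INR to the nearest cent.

Net profit: INR 125,418.13

Best loop INR → AUD → USD → INR:
INR 6,051,000.00 × 0.018310 (sell INR at bid) = AUD 110,793.81
AUD 110,793.81 × 0.65564 (sell AUD at bid) = USD 72,640.85
USD 72,640.85 ÷ 0.011761 (buy INR at ask) = INR 6,176,418.13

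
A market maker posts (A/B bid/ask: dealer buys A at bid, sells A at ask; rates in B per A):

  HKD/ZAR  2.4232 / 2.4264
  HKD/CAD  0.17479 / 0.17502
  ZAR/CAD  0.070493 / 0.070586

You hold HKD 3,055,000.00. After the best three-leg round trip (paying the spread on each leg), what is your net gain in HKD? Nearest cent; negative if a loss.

Best loop HKD → CAD → ZAR → HKD:
HKD 3,055,000.00 × 0.17479 (sell HKD at bid) = CAD 533,983.45
CAD 533,983.45 ÷ 0.070586 (buy ZAR at ask) = ZAR 7,565,005.10
ZAR 7,565,005.10 ÷ 2.4264 (buy HKD at ask) = HKD 3,117,789.77

Net profit: HKD 62,789.77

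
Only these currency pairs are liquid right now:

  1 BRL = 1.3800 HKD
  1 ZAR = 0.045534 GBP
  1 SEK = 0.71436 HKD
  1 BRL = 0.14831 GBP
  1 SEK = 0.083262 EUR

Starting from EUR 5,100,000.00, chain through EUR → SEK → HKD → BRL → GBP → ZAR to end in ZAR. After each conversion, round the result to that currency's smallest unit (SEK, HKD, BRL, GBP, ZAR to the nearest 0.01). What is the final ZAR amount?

EUR 5,100,000.00 ÷ 0.083262 = SEK 61,252,432.08
SEK 61,252,432.08 × 0.71436 = HKD 43,756,287.38
HKD 43,756,287.38 ÷ 1.3800 = BRL 31,707,454.62
BRL 31,707,454.62 × 0.14831 = GBP 4,702,532.59
GBP 4,702,532.59 ÷ 0.045534 = ZAR 103,275,191.94

ZAR 103,275,191.94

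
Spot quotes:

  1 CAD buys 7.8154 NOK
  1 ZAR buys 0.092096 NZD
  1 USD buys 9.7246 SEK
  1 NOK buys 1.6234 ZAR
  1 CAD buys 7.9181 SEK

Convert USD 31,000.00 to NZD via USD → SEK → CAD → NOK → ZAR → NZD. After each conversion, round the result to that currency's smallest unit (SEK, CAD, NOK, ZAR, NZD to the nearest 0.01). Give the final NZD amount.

NZD 44,486.67

USD 31,000.00 × 9.7246 = SEK 301,462.60
SEK 301,462.60 ÷ 7.9181 = CAD 38,072.59
CAD 38,072.59 × 7.8154 = NOK 297,552.52
NOK 297,552.52 × 1.6234 = ZAR 483,046.76
ZAR 483,046.76 × 0.092096 = NZD 44,486.67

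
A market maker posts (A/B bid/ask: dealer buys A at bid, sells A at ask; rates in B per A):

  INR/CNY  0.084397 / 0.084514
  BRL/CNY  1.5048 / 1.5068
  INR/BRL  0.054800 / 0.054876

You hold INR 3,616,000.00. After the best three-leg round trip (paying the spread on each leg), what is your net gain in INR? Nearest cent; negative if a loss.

Best loop INR → CNY → BRL → INR:
INR 3,616,000.00 × 0.084397 (sell INR at bid) = CNY 305,179.55
CNY 305,179.55 ÷ 1.5068 (buy BRL at ask) = BRL 202,534.88
BRL 202,534.88 ÷ 0.054876 (buy INR at ask) = INR 3,690,773.32

Net profit: INR 74,773.32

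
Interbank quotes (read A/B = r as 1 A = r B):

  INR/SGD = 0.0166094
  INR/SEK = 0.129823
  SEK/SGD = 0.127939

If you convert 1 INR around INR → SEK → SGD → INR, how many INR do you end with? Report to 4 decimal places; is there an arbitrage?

1.0000 (no arbitrage)

Around INR → SEK → SGD → INR: 1 × 0.129823 × 0.127939 ÷ 0.0166094 = 1.000001
Product ≈ 1 (deviation 0.000%, within rounding noise).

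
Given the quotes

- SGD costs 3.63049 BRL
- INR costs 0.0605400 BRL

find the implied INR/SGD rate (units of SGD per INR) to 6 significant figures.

1 INR × 0.0605400 = 0.06054 BRL
0.06054 BRL ÷ 3.63049 = 0.0166754 SGD

INR/SGD = 0.0166754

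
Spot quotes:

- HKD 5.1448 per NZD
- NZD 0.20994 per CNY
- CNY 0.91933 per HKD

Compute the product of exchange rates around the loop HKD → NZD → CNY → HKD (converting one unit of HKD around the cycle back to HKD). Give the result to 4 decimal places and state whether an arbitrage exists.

Around HKD → NZD → CNY → HKD: 1 ÷ 5.1448 ÷ 0.20994 ÷ 0.91933 = 1.007082
Product > 1; profitable direction is HKD → NZD → CNY → HKD.

1.0071 (arbitrage exists)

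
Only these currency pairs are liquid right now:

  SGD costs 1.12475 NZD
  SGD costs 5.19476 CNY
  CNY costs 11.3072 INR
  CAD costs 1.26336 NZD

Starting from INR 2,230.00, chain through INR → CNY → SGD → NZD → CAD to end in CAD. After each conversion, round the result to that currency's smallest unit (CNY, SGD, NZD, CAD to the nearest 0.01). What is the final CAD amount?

INR 2,230.00 ÷ 11.3072 = CNY 197.22
CNY 197.22 ÷ 5.19476 = SGD 37.97
SGD 37.97 × 1.12475 = NZD 42.71
NZD 42.71 ÷ 1.26336 = CAD 33.81

CAD 33.81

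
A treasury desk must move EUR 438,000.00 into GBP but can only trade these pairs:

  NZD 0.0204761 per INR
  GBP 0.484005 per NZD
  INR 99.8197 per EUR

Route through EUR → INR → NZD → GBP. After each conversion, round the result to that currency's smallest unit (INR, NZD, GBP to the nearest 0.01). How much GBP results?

GBP 433,298.77

EUR 438,000.00 × 99.8197 = INR 43,721,028.60
INR 43,721,028.60 × 0.0204761 = NZD 895,236.15
NZD 895,236.15 × 0.484005 = GBP 433,298.77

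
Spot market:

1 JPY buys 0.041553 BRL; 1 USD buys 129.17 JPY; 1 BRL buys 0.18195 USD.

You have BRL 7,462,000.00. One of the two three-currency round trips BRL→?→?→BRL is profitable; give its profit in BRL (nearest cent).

Profitable loop is BRL → JPY → USD → BRL:
BRL 7,462,000.00 ÷ 0.041553 = JPY 179,577,888
JPY 179,577,888 ÷ 129.17 = USD 1,390,244.55
USD 1,390,244.55 ÷ 0.18195 = BRL 7,640,805.44
Profit = BRL 7,640,805.44 − BRL 7,462,000.00

Profit: BRL 178,805.44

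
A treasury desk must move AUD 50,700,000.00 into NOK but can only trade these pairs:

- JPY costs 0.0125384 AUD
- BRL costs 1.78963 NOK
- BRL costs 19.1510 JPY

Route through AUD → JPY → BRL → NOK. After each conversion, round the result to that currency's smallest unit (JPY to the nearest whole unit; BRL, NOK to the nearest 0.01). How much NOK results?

AUD 50,700,000.00 ÷ 0.0125384 = JPY 4,043,578,128
JPY 4,043,578,128 ÷ 19.1510 = BRL 211,141,879.17
BRL 211,141,879.17 × 1.78963 = NOK 377,865,841.22

NOK 377,865,841.22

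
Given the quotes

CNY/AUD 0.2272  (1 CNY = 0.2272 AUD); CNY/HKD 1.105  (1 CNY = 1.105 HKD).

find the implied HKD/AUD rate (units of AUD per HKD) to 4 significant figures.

HKD/AUD = 0.2056

1 HKD ÷ 1.105 = 0.904977 CNY
0.904977 CNY × 0.2272 = 0.205611 AUD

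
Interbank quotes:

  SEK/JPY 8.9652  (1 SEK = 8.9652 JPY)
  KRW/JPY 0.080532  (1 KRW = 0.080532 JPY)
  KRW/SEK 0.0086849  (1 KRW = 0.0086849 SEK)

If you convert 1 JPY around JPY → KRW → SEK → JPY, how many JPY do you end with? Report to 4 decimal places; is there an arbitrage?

Around JPY → KRW → SEK → JPY: 1 ÷ 0.080532 × 0.0086849 × 8.9652 = 0.966844
Product < 1; profitable direction is JPY → SEK → KRW → JPY.

0.9668 (arbitrage exists)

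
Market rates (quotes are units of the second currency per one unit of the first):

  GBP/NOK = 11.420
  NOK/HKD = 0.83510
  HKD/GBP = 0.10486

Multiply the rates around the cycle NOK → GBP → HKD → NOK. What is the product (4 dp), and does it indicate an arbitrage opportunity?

Around NOK → GBP → HKD → NOK: 1 ÷ 11.420 ÷ 0.10486 ÷ 0.83510 = 0.999967
Product ≈ 1 (deviation 0.003%, within rounding noise).

1.0000 (no arbitrage)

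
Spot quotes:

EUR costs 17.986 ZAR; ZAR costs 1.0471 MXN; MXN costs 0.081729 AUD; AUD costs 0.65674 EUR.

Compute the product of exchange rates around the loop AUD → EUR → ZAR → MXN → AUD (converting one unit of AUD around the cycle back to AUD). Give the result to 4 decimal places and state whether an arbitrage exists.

1.0109 (arbitrage exists)

Around AUD → EUR → ZAR → MXN → AUD: 1 × 0.65674 × 17.986 × 1.0471 × 0.081729 = 1.010863
Product > 1; profitable direction is AUD → EUR → ZAR → MXN → AUD.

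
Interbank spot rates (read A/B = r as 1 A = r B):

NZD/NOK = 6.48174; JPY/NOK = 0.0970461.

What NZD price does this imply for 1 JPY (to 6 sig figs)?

JPY/NZD = 0.0149722

1 JPY × 0.0970461 = 0.0970461 NOK
0.0970461 NOK ÷ 6.48174 = 0.0149722 NZD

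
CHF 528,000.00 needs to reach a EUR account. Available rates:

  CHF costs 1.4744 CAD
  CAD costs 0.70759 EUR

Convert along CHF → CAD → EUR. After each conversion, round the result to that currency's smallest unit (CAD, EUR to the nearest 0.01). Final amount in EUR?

EUR 550,846.93

CHF 528,000.00 × 1.4744 = CAD 778,483.20
CAD 778,483.20 × 0.70759 = EUR 550,846.93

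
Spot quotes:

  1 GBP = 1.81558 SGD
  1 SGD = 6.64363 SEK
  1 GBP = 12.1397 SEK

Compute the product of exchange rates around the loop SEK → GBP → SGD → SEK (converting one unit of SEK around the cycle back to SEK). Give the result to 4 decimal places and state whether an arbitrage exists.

0.9936 (arbitrage exists)

Around SEK → GBP → SGD → SEK: 1 ÷ 12.1397 × 1.81558 × 6.64363 = 0.993603
Product < 1; profitable direction is SEK → SGD → GBP → SEK.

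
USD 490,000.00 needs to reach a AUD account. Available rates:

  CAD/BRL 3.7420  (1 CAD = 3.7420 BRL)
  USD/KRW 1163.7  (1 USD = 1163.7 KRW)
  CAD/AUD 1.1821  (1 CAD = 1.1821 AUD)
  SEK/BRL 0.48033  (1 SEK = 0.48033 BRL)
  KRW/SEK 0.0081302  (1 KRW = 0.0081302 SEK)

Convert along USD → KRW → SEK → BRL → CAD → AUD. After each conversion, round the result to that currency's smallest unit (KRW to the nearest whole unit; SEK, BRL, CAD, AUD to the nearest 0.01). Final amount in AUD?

AUD 703,442.32

USD 490,000.00 × 1163.7 = KRW 570,213,000
KRW 570,213,000 × 0.0081302 = SEK 4,635,945.73
SEK 4,635,945.73 × 0.48033 = BRL 2,226,783.81
BRL 2,226,783.81 ÷ 3.7420 = CAD 595,078.52
CAD 595,078.52 × 1.1821 = AUD 703,442.32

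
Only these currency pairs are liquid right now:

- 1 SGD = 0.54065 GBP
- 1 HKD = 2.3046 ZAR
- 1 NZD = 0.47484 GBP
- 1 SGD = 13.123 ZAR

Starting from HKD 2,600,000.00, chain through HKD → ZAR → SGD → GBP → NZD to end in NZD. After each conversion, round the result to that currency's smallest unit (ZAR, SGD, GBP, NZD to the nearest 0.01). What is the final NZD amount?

NZD 519,881.88

HKD 2,600,000.00 × 2.3046 = ZAR 5,991,960.00
ZAR 5,991,960.00 ÷ 13.123 = SGD 456,599.86
SGD 456,599.86 × 0.54065 = GBP 246,860.71
GBP 246,860.71 ÷ 0.47484 = NZD 519,881.88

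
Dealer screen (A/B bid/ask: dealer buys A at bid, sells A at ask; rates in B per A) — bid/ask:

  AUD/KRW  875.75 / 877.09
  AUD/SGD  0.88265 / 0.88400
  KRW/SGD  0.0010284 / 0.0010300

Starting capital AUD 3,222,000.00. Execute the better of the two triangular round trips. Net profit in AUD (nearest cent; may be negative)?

Net profit: AUD 60,581.25

Best loop AUD → KRW → SGD → AUD:
AUD 3,222,000.00 × 875.75 (sell AUD at bid) = KRW 2,821,666,500
KRW 2,821,666,500 × 0.0010284 (sell KRW at bid) = SGD 2,901,801.83
SGD 2,901,801.83 ÷ 0.88400 (buy AUD at ask) = AUD 3,282,581.25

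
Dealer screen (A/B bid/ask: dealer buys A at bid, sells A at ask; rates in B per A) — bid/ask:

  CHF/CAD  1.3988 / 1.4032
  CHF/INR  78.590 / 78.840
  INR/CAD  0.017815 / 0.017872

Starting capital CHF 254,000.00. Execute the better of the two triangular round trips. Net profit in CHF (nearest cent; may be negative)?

Net result: CHF -564.61 (no profitable arbitrage after spreads)

Best loop CHF → INR → CAD → CHF:
CHF 254,000.00 × 78.590 (sell CHF at bid) = INR 19,961,860.00
INR 19,961,860.00 × 0.017815 (sell INR at bid) = CAD 355,620.54
CAD 355,620.54 ÷ 1.4032 (buy CHF at ask) = CHF 253,435.39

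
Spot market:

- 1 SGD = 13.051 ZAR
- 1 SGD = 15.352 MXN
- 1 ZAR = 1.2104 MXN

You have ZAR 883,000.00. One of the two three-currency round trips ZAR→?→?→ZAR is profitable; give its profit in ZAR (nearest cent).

Profit: ZAR 25,591.03

Profitable loop is ZAR → MXN → SGD → ZAR:
ZAR 883,000.00 × 1.2104 = MXN 1,068,783.20
MXN 1,068,783.20 ÷ 15.352 = SGD 69,618.50
SGD 69,618.50 × 13.051 = ZAR 908,591.03
Profit = ZAR 908,591.03 − ZAR 883,000.00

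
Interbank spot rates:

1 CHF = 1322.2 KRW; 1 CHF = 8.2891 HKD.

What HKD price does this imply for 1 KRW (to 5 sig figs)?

1 KRW ÷ 1322.2 = 0.000756315 CHF
0.000756315 CHF × 8.2891 = 0.00626917 HKD

KRW/HKD = 0.0062692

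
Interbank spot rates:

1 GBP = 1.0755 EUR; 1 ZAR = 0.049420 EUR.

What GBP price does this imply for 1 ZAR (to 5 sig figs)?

1 ZAR × 0.049420 = 0.04942 EUR
0.04942 EUR ÷ 1.0755 = 0.0459507 GBP

ZAR/GBP = 0.045951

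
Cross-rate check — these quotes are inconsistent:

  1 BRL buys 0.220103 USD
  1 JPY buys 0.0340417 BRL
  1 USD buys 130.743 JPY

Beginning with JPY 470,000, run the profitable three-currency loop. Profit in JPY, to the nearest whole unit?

Profitable loop is JPY → USD → BRL → JPY:
JPY 470,000 ÷ 130.743 = USD 3,594.84
USD 3,594.84 ÷ 0.220103 = BRL 16,332.53
BRL 16,332.53 ÷ 0.0340417 = JPY 479,780
Profit = JPY 479,780 − JPY 470,000

Profit: JPY 9,780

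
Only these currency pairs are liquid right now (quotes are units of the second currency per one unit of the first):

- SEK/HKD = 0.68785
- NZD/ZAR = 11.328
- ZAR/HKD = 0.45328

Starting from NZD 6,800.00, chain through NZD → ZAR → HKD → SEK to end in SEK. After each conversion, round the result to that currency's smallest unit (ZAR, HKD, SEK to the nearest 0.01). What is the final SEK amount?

SEK 50,761.56

NZD 6,800.00 × 11.328 = ZAR 77,030.40
ZAR 77,030.40 × 0.45328 = HKD 34,916.34
HKD 34,916.34 ÷ 0.68785 = SEK 50,761.56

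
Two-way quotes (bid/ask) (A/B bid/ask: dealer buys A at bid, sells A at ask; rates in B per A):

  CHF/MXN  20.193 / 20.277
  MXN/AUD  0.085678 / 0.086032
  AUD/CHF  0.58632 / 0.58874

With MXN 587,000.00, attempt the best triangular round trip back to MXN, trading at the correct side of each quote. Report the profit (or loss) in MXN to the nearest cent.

Net profit: MXN 8,446.81

Best loop MXN → AUD → CHF → MXN:
MXN 587,000.00 × 0.085678 (sell MXN at bid) = AUD 50,292.99
AUD 50,292.99 × 0.58632 (sell AUD at bid) = CHF 29,487.78
CHF 29,487.78 × 20.193 (sell CHF at bid) = MXN 595,446.81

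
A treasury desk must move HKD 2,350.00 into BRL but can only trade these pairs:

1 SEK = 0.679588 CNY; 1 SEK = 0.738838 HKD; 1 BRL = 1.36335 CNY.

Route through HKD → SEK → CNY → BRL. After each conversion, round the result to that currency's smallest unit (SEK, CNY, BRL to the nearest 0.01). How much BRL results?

HKD 2,350.00 ÷ 0.738838 = SEK 3,180.67
SEK 3,180.67 × 0.679588 = CNY 2,161.55
CNY 2,161.55 ÷ 1.36335 = BRL 1,585.47

BRL 1,585.47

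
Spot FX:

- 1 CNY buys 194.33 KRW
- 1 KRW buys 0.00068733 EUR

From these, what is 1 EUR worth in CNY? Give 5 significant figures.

1 EUR ÷ 0.00068733 = 1454.91 KRW
1454.91 KRW ÷ 194.33 = 7.48678 CNY

EUR/CNY = 7.4868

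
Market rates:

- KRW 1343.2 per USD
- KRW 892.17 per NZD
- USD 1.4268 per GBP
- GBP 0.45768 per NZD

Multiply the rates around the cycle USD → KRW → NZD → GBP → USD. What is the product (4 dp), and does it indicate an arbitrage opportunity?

Around USD → KRW → NZD → GBP → USD: 1 × 1343.2 ÷ 892.17 × 0.45768 × 1.4268 = 0.983146
Product < 1; profitable direction is USD → GBP → NZD → KRW → USD.

0.9831 (arbitrage exists)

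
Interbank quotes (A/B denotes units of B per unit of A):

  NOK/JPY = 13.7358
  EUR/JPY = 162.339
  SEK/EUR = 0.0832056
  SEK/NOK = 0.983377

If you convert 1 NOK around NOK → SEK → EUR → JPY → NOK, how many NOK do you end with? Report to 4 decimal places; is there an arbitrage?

Around NOK → SEK → EUR → JPY → NOK: 1 ÷ 0.983377 × 0.0832056 × 162.339 ÷ 13.7358 = 1.000003
Product ≈ 1 (deviation 0.000%, within rounding noise).

1.0000 (no arbitrage)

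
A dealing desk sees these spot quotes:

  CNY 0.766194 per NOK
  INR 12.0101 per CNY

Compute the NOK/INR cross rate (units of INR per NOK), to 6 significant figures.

1 NOK × 0.766194 = 0.766194 CNY
0.766194 CNY × 12.0101 = 9.20207 INR

NOK/INR = 9.20207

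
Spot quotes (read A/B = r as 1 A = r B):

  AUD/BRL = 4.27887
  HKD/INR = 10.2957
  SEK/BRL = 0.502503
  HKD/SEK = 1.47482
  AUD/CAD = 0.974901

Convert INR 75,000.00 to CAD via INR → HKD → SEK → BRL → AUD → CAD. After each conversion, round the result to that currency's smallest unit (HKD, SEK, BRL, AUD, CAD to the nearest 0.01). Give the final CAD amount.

CAD 1,230.02

INR 75,000.00 ÷ 10.2957 = HKD 7,284.59
HKD 7,284.59 × 1.47482 = SEK 10,743.46
SEK 10,743.46 × 0.502503 = BRL 5,398.62
BRL 5,398.62 ÷ 4.27887 = AUD 1,261.69
AUD 1,261.69 × 0.974901 = CAD 1,230.02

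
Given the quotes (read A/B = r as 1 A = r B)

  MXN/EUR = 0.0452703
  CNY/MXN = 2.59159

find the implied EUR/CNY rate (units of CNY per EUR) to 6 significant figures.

1 EUR ÷ 0.0452703 = 22.0895 MXN
22.0895 MXN ÷ 2.59159 = 8.52355 CNY

EUR/CNY = 8.52355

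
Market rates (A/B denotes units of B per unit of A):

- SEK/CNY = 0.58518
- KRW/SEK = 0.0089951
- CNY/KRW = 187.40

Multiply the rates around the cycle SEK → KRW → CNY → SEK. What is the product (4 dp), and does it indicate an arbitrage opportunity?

1.0138 (arbitrage exists)

Around SEK → KRW → CNY → SEK: 1 ÷ 0.0089951 ÷ 187.40 ÷ 0.58518 = 1.013760
Product > 1; profitable direction is SEK → KRW → CNY → SEK.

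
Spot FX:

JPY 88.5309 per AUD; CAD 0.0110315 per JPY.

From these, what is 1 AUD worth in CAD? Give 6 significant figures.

1 AUD × 88.5309 = 88.5309 JPY
88.5309 JPY × 0.0110315 = 0.976629 CAD

AUD/CAD = 0.976629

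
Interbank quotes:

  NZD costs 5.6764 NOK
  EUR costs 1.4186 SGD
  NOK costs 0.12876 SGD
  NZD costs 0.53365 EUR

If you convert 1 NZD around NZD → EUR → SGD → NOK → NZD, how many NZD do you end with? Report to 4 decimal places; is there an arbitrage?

1.0358 (arbitrage exists)

Around NZD → EUR → SGD → NOK → NZD: 1 × 0.53365 × 1.4186 ÷ 0.12876 ÷ 5.6764 = 1.035768
Product > 1; profitable direction is NZD → EUR → SGD → NOK → NZD.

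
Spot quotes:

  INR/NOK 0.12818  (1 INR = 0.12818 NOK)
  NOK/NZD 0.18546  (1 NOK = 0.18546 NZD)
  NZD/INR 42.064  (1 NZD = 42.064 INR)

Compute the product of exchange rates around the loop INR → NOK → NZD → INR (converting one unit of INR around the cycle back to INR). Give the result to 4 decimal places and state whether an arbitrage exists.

Around INR → NOK → NZD → INR: 1 × 0.12818 × 0.18546 × 42.064 = 0.999956
Product ≈ 1 (deviation 0.004%, within rounding noise).

1.0000 (no arbitrage)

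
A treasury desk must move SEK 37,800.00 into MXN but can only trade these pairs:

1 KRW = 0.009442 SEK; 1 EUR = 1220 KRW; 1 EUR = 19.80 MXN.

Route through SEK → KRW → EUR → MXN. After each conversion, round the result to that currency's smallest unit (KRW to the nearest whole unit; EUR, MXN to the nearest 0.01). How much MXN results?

MXN 64,973.11

SEK 37,800.00 ÷ 0.009442 = KRW 4,003,389
KRW 4,003,389 ÷ 1220 = EUR 3,281.47
EUR 3,281.47 × 19.80 = MXN 64,973.11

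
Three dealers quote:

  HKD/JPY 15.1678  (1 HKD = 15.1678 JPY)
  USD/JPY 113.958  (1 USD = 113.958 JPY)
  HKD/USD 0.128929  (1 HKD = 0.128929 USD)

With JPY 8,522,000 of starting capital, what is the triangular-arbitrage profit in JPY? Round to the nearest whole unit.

Profit: JPY 275,691

Profitable loop is JPY → USD → HKD → JPY:
JPY 8,522,000 ÷ 113.958 = USD 74,781.94
USD 74,781.94 ÷ 0.128929 = HKD 580,024.18
HKD 580,024.18 × 15.1678 = JPY 8,797,691
Profit = JPY 8,797,691 − JPY 8,522,000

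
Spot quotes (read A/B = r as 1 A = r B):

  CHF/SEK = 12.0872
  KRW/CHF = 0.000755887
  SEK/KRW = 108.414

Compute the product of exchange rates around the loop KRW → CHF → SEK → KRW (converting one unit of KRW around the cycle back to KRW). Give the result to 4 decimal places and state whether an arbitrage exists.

Around KRW → CHF → SEK → KRW: 1 × 0.000755887 × 12.0872 × 108.414 = 0.990531
Product < 1; profitable direction is KRW → SEK → CHF → KRW.

0.9905 (arbitrage exists)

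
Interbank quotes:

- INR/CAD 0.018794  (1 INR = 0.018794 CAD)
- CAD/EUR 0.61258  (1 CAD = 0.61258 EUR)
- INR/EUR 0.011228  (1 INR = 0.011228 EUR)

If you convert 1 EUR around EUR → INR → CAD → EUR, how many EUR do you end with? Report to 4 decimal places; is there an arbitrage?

1.0254 (arbitrage exists)

Around EUR → INR → CAD → EUR: 1 ÷ 0.011228 × 0.018794 × 0.61258 = 1.025368
Product > 1; profitable direction is EUR → INR → CAD → EUR.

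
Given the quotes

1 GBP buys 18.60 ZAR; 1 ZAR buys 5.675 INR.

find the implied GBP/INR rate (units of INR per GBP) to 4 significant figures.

1 GBP × 18.60 = 18.6 ZAR
18.6 ZAR × 5.675 = 105.555 INR

GBP/INR = 105.6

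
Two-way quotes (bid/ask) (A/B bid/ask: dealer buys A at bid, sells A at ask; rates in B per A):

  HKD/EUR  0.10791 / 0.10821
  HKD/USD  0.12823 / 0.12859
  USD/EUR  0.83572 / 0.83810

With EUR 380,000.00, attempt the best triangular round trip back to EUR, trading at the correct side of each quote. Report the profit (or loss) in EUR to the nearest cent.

Net profit: EUR 489.13

Best loop EUR → USD → HKD → EUR:
EUR 380,000.00 ÷ 0.83810 (buy USD at ask) = USD 453,406.51
USD 453,406.51 ÷ 0.12859 (buy HKD at ask) = HKD 3,525,985.81
HKD 3,525,985.81 × 0.10791 (sell HKD at bid) = EUR 380,489.13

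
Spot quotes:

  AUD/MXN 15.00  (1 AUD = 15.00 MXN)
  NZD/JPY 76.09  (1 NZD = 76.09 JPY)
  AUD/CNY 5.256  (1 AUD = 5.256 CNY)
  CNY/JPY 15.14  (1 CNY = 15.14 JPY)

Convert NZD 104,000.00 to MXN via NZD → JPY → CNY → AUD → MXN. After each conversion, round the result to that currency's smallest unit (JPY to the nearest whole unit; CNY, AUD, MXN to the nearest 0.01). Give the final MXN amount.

NZD 104,000.00 × 76.09 = JPY 7,913,360
JPY 7,913,360 ÷ 15.14 = CNY 522,679.00
CNY 522,679.00 ÷ 5.256 = AUD 99,444.25
AUD 99,444.25 × 15.00 = MXN 1,491,663.75

MXN 1,491,663.75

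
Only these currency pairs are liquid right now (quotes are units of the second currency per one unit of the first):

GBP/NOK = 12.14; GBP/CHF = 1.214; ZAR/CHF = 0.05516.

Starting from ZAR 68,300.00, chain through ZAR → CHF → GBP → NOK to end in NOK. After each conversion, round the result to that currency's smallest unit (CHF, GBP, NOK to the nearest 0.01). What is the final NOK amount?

NOK 37,674.30

ZAR 68,300.00 × 0.05516 = CHF 3,767.43
CHF 3,767.43 ÷ 1.214 = GBP 3,103.32
GBP 3,103.32 × 12.14 = NOK 37,674.30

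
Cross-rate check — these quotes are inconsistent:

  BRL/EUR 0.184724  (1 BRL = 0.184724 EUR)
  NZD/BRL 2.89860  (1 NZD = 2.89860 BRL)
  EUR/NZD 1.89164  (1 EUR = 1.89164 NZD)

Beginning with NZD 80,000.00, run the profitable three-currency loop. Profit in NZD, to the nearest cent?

Profit: NZD 1,028.93

Profitable loop is NZD → BRL → EUR → NZD:
NZD 80,000.00 × 2.89860 = BRL 231,888.00
BRL 231,888.00 × 0.184724 = EUR 42,835.28
EUR 42,835.28 × 1.89164 = NZD 81,028.93
Profit = NZD 81,028.93 − NZD 80,000.00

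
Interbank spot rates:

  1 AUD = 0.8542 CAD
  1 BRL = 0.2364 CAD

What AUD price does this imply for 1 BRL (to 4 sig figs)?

1 BRL × 0.2364 = 0.2364 CAD
0.2364 CAD ÷ 0.8542 = 0.27675 AUD

BRL/AUD = 0.2768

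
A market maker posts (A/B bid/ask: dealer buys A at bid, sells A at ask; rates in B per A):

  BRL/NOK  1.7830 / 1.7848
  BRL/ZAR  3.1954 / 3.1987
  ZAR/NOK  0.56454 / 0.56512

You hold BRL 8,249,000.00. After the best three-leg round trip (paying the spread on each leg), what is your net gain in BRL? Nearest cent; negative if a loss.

Best loop BRL → ZAR → NOK → BRL:
BRL 8,249,000.00 × 3.1954 (sell BRL at bid) = ZAR 26,358,854.60
ZAR 26,358,854.60 × 0.56454 (sell ZAR at bid) = NOK 14,880,627.78
NOK 14,880,627.78 ÷ 1.7848 (buy BRL at ask) = BRL 8,337,420.31

Net profit: BRL 88,420.31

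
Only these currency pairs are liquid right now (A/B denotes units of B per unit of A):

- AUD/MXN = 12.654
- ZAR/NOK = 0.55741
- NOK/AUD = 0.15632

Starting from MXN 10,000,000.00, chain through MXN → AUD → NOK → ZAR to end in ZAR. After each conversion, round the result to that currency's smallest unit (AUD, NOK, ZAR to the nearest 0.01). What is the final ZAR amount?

MXN 10,000,000.00 ÷ 12.654 = AUD 790,263.95
AUD 790,263.95 ÷ 0.15632 = NOK 5,055,424.45
NOK 5,055,424.45 ÷ 0.55741 = ZAR 9,069,490.05

ZAR 9,069,490.05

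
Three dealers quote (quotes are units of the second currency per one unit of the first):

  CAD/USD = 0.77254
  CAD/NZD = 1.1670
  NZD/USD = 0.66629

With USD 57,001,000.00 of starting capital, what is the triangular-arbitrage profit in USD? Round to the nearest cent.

Profitable loop is USD → CAD → NZD → USD:
USD 57,001,000.00 ÷ 0.77254 = CAD 73,783,881.74
CAD 73,783,881.74 × 1.1670 = NZD 86,105,789.99
NZD 86,105,789.99 × 0.66629 = USD 57,371,426.81
Profit = USD 57,371,426.81 − USD 57,001,000.00

Profit: USD 370,426.81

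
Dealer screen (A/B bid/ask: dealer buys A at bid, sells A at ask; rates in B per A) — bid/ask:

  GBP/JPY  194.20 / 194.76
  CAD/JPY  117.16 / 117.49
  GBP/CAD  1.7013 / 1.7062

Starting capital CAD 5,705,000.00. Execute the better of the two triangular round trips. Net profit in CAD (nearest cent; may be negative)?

Best loop CAD → JPY → GBP → CAD:
CAD 5,705,000.00 × 117.16 (sell CAD at bid) = JPY 668,397,800
JPY 668,397,800 ÷ 194.76 (buy GBP at ask) = GBP 3,431,904.91
GBP 3,431,904.91 × 1.7013 (sell GBP at bid) = CAD 5,838,699.82

Net profit: CAD 133,699.82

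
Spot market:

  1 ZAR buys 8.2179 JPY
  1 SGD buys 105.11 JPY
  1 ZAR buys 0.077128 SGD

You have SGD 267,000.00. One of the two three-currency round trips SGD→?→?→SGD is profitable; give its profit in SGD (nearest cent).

Profit: SGD 3,654.97

Profitable loop is SGD → ZAR → JPY → SGD:
SGD 267,000.00 ÷ 0.077128 = ZAR 3,461,777.82
ZAR 3,461,777.82 × 8.2179 = JPY 28,448,544
JPY 28,448,544 ÷ 105.11 = SGD 270,654.97
Profit = SGD 270,654.97 − SGD 267,000.00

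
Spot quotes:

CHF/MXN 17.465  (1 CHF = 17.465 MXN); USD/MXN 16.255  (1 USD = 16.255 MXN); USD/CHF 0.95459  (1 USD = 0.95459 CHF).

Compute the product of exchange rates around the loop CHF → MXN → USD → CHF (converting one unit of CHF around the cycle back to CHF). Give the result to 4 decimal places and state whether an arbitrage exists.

1.0256 (arbitrage exists)

Around CHF → MXN → USD → CHF: 1 × 17.465 ÷ 16.255 × 0.95459 = 1.025648
Product > 1; profitable direction is CHF → MXN → USD → CHF.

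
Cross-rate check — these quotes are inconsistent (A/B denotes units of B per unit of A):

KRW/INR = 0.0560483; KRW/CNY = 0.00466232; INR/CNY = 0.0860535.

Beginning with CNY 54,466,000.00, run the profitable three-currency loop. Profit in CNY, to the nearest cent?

Profitable loop is CNY → KRW → INR → CNY:
CNY 54,466,000.00 ÷ 0.00466232 = KRW 11,682,166,818
KRW 11,682,166,818 × 0.0560483 = INR 654,765,590.48
INR 654,765,590.48 × 0.0860535 = CNY 56,344,870.74
Profit = CNY 56,344,870.74 − CNY 54,466,000.00

Profit: CNY 1,878,870.74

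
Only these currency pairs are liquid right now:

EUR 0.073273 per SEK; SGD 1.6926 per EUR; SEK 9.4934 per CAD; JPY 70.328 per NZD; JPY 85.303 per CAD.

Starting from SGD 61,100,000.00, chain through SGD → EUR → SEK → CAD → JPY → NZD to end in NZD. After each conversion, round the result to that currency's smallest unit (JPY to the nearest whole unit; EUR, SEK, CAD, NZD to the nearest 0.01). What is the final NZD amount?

NZD 62,944,408.76

SGD 61,100,000.00 ÷ 1.6926 = EUR 36,098,310.29
EUR 36,098,310.29 ÷ 0.073273 = SEK 492,655,006.48
SEK 492,655,006.48 ÷ 9.4934 = CAD 51,894,474.74
CAD 51,894,474.74 × 85.303 = JPY 4,426,754,379
JPY 4,426,754,379 ÷ 70.328 = NZD 62,944,408.76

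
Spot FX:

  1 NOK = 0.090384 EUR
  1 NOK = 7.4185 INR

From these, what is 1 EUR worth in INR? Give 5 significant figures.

1 EUR ÷ 0.090384 = 11.0639 NOK
11.0639 NOK × 7.4185 = 82.0776 INR

EUR/INR = 82.078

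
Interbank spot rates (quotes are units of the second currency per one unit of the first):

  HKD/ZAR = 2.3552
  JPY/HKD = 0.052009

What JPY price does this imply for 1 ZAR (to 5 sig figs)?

1 ZAR ÷ 2.3552 = 0.424592 HKD
0.424592 HKD ÷ 0.052009 = 8.16383 JPY

ZAR/JPY = 8.1638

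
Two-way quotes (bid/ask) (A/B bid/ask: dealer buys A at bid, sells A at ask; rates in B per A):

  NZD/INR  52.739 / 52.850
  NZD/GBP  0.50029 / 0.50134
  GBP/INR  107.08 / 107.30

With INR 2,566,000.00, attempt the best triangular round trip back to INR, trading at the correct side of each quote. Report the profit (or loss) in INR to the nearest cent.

Net profit: INR 35,008.94

Best loop INR → NZD → GBP → INR:
INR 2,566,000.00 ÷ 52.850 (buy NZD at ask) = NZD 48,552.51
NZD 48,552.51 × 0.50029 (sell NZD at bid) = GBP 24,290.33
GBP 24,290.33 × 107.08 (sell GBP at bid) = INR 2,601,008.94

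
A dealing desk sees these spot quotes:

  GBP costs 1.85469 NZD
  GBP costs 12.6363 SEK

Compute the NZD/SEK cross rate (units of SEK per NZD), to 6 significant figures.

1 NZD ÷ 1.85469 = 0.539174 GBP
0.539174 GBP × 12.6363 = 6.81316 SEK

NZD/SEK = 6.81316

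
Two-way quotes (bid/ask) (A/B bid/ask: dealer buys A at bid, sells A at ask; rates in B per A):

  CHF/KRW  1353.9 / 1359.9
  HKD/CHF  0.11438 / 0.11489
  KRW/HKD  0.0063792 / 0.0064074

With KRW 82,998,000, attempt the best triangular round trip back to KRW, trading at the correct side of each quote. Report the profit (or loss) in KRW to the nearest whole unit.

Best loop KRW → CHF → HKD → KRW:
KRW 82,998,000 ÷ 1359.9 (buy CHF at ask) = CHF 61,032.43
CHF 61,032.43 ÷ 0.11489 (buy HKD at ask) = HKD 531,224.90
HKD 531,224.90 ÷ 0.0064074 (buy KRW at ask) = KRW 82,908,028

Net result: KRW -89,972 (no profitable arbitrage after spreads)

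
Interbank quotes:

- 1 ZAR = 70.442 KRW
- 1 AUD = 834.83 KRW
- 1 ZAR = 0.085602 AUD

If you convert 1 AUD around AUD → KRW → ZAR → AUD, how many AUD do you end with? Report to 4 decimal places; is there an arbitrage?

1.0145 (arbitrage exists)

Around AUD → KRW → ZAR → AUD: 1 × 834.83 ÷ 70.442 × 0.085602 = 1.014496
Product > 1; profitable direction is AUD → KRW → ZAR → AUD.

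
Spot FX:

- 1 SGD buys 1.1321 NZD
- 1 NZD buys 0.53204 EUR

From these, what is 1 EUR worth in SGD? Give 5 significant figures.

1 EUR ÷ 0.53204 = 1.87956 NZD
1.87956 NZD ÷ 1.1321 = 1.66024 SGD

EUR/SGD = 1.6602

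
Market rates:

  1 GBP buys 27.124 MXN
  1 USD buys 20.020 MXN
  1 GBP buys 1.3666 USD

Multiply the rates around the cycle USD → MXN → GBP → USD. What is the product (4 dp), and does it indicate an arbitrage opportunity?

1.0087 (arbitrage exists)

Around USD → MXN → GBP → USD: 1 × 20.020 ÷ 27.124 × 1.3666 = 1.008676
Product > 1; profitable direction is USD → MXN → GBP → USD.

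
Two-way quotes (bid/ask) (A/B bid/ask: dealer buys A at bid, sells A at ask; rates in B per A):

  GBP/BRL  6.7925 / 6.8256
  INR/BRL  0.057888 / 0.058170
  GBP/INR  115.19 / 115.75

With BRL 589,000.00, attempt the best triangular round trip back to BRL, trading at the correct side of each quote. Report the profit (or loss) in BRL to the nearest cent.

Best loop BRL → INR → GBP → BRL:
BRL 589,000.00 ÷ 0.058170 (buy INR at ask) = INR 10,125,494.24
INR 10,125,494.24 ÷ 115.75 (buy GBP at ask) = GBP 87,477.27
GBP 87,477.27 × 6.7925 (sell GBP at bid) = BRL 594,189.37

Net profit: BRL 5,189.37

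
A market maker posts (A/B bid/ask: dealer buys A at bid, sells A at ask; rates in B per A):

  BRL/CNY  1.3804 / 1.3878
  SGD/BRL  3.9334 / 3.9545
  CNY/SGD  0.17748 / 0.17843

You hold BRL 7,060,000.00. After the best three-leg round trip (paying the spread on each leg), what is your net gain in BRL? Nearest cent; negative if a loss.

Best loop BRL → SGD → CNY → BRL:
BRL 7,060,000.00 ÷ 3.9545 (buy SGD at ask) = SGD 1,785,307.88
SGD 1,785,307.88 ÷ 0.17843 (buy CNY at ask) = CNY 10,005,648.59
CNY 10,005,648.59 ÷ 1.3878 (buy BRL at ask) = BRL 7,209,719.40

Net profit: BRL 149,719.40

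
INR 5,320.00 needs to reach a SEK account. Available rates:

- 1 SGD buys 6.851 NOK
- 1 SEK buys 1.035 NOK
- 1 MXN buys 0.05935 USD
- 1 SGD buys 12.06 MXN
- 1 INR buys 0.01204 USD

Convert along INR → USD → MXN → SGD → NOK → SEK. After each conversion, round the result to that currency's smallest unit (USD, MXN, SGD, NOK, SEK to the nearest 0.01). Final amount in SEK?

INR 5,320.00 × 0.01204 = USD 64.05
USD 64.05 ÷ 0.05935 = MXN 1,079.19
MXN 1,079.19 ÷ 12.06 = SGD 89.49
SGD 89.49 × 6.851 = NOK 613.10
NOK 613.10 ÷ 1.035 = SEK 592.37

SEK 592.37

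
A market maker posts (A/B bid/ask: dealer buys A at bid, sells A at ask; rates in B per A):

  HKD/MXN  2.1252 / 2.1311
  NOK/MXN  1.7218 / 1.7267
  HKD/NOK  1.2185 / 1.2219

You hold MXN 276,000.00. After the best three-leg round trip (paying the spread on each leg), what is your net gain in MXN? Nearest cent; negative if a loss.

Best loop MXN → NOK → HKD → MXN:
MXN 276,000.00 ÷ 1.7267 (buy NOK at ask) = NOK 159,842.47
NOK 159,842.47 ÷ 1.2219 (buy HKD at ask) = HKD 130,814.69
HKD 130,814.69 × 2.1252 (sell HKD at bid) = MXN 278,007.39

Net profit: MXN 2,007.39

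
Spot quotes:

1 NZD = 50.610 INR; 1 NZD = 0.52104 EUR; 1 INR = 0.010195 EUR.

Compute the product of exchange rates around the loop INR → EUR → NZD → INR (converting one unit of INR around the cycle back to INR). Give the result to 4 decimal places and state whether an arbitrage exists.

Around INR → EUR → NZD → INR: 1 × 0.010195 ÷ 0.52104 × 50.610 = 0.990267
Product < 1; profitable direction is INR → NZD → EUR → INR.

0.9903 (arbitrage exists)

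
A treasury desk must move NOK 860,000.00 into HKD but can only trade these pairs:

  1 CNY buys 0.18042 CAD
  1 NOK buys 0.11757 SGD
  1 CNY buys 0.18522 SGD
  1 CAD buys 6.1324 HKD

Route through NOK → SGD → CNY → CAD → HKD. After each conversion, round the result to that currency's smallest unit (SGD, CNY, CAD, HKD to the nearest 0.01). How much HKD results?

NOK 860,000.00 × 0.11757 = SGD 101,110.20
SGD 101,110.20 ÷ 0.18522 = CNY 545,892.45
CNY 545,892.45 × 0.18042 = CAD 98,489.92
CAD 98,489.92 × 6.1324 = HKD 603,979.59

HKD 603,979.59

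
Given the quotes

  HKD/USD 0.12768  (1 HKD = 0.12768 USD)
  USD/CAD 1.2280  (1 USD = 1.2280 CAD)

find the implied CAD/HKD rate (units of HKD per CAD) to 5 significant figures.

1 CAD ÷ 1.2280 = 0.814332 USD
0.814332 USD ÷ 0.12768 = 6.37792 HKD

CAD/HKD = 6.3779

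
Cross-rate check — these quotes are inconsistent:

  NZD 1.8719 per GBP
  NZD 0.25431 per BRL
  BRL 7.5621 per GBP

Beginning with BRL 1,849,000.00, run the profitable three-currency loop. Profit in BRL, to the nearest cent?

Profitable loop is BRL → NZD → GBP → BRL:
BRL 1,849,000.00 × 0.25431 = NZD 470,219.19
NZD 470,219.19 ÷ 1.8719 = GBP 251,198.88
GBP 251,198.88 × 7.5621 = BRL 1,899,591.08
Profit = BRL 1,899,591.08 − BRL 1,849,000.00

Profit: BRL 50,591.08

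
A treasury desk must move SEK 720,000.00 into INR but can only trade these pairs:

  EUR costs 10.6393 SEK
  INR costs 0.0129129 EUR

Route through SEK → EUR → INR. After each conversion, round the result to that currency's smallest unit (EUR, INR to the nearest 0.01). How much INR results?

SEK 720,000.00 ÷ 10.6393 = EUR 67,673.63
EUR 67,673.63 ÷ 0.0129129 = INR 5,240,777.05

INR 5,240,777.05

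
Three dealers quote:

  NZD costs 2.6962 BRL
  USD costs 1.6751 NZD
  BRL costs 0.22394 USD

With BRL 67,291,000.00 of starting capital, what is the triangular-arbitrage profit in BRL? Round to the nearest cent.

Profitable loop is BRL → USD → NZD → BRL:
BRL 67,291,000.00 × 0.22394 = USD 15,069,146.54
USD 15,069,146.54 × 1.6751 = NZD 25,242,327.37
NZD 25,242,327.37 × 2.6962 = BRL 68,058,363.05
Profit = BRL 68,058,363.05 − BRL 67,291,000.00

Profit: BRL 767,363.05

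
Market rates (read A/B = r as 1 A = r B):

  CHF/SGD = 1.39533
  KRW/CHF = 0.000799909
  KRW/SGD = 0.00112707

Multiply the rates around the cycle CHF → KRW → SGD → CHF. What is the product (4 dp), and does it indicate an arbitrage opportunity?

1.0098 (arbitrage exists)

Around CHF → KRW → SGD → CHF: 1 ÷ 0.000799909 × 0.00112707 ÷ 1.39533 = 1.009795
Product > 1; profitable direction is CHF → KRW → SGD → CHF.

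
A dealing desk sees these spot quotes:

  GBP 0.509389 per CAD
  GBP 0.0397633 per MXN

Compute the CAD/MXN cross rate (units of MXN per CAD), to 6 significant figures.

1 CAD × 0.509389 = 0.509389 GBP
0.509389 GBP ÷ 0.0397633 = 12.8105 MXN

CAD/MXN = 12.8105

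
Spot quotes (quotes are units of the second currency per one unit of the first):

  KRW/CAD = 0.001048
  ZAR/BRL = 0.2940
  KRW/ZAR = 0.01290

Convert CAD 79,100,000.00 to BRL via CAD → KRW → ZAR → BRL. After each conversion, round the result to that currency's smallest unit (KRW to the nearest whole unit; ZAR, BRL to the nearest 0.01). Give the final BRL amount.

CAD 79,100,000.00 ÷ 0.001048 = KRW 75,477,099,237
KRW 75,477,099,237 × 0.01290 = ZAR 973,654,580.16
ZAR 973,654,580.16 × 0.2940 = BRL 286,254,446.57

BRL 286,254,446.57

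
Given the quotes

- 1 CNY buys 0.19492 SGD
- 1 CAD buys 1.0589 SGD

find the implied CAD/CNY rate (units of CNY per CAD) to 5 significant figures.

CAD/CNY = 5.4325

1 CAD × 1.0589 = 1.0589 SGD
1.0589 SGD ÷ 0.19492 = 5.43249 CNY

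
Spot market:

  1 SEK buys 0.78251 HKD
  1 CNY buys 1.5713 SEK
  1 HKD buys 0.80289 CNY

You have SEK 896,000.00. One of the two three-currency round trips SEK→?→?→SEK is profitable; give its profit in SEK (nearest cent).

Profit: SEK 11,617.69

Profitable loop is SEK → CNY → HKD → SEK:
SEK 896,000.00 ÷ 1.5713 = CNY 570,228.47
CNY 570,228.47 ÷ 0.80289 = HKD 710,219.92
HKD 710,219.92 ÷ 0.78251 = SEK 907,617.69
Profit = SEK 907,617.69 − SEK 896,000.00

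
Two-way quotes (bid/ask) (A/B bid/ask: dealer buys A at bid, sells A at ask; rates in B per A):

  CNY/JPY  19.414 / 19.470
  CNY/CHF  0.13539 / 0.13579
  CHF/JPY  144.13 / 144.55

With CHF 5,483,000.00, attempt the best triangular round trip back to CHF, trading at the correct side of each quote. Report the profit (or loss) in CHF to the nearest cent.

Net profit: CHF 12,323.57

Best loop CHF → JPY → CNY → CHF:
CHF 5,483,000.00 × 144.13 (sell CHF at bid) = JPY 790,264,790
JPY 790,264,790 ÷ 19.470 (buy CNY at ask) = CNY 40,588,843.86
CNY 40,588,843.86 × 0.13539 (sell CNY at bid) = CHF 5,495,323.57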